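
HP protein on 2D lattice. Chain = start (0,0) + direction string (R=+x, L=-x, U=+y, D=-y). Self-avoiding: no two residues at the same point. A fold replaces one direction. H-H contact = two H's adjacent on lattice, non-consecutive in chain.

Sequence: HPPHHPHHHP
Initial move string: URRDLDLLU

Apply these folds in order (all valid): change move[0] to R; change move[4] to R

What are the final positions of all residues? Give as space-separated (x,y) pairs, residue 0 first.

Initial moves: URRDLDLLU
Fold: move[0]->R => RRRDLDLLU (positions: [(0, 0), (1, 0), (2, 0), (3, 0), (3, -1), (2, -1), (2, -2), (1, -2), (0, -2), (0, -1)])
Fold: move[4]->R => RRRDRDLLU (positions: [(0, 0), (1, 0), (2, 0), (3, 0), (3, -1), (4, -1), (4, -2), (3, -2), (2, -2), (2, -1)])

Answer: (0,0) (1,0) (2,0) (3,0) (3,-1) (4,-1) (4,-2) (3,-2) (2,-2) (2,-1)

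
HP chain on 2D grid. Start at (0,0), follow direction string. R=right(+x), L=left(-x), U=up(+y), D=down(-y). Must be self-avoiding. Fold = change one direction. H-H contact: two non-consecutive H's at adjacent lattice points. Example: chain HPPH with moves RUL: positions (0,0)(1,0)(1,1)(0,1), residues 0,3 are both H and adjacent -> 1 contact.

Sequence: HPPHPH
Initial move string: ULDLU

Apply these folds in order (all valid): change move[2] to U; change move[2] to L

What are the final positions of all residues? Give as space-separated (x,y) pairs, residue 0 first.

Initial moves: ULDLU
Fold: move[2]->U => ULULU (positions: [(0, 0), (0, 1), (-1, 1), (-1, 2), (-2, 2), (-2, 3)])
Fold: move[2]->L => ULLLU (positions: [(0, 0), (0, 1), (-1, 1), (-2, 1), (-3, 1), (-3, 2)])

Answer: (0,0) (0,1) (-1,1) (-2,1) (-3,1) (-3,2)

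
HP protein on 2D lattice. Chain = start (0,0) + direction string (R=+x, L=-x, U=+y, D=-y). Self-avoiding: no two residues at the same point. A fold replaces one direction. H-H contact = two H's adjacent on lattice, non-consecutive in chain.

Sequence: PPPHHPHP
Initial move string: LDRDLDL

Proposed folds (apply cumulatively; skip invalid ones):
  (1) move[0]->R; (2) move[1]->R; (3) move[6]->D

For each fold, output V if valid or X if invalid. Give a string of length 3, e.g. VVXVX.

Initial: LDRDLDL -> [(0, 0), (-1, 0), (-1, -1), (0, -1), (0, -2), (-1, -2), (-1, -3), (-2, -3)]
Fold 1: move[0]->R => RDRDLDL VALID
Fold 2: move[1]->R => RRRDLDL VALID
Fold 3: move[6]->D => RRRDLDD VALID

Answer: VVV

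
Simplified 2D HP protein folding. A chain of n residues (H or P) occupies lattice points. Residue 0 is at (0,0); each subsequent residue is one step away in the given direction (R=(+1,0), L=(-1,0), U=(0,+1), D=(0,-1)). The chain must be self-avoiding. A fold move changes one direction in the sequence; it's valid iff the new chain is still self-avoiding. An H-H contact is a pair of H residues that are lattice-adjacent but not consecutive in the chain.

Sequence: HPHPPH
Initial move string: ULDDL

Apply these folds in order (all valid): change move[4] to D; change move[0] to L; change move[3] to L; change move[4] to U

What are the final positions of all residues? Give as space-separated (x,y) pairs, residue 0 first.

Initial moves: ULDDL
Fold: move[4]->D => ULDDD (positions: [(0, 0), (0, 1), (-1, 1), (-1, 0), (-1, -1), (-1, -2)])
Fold: move[0]->L => LLDDD (positions: [(0, 0), (-1, 0), (-2, 0), (-2, -1), (-2, -2), (-2, -3)])
Fold: move[3]->L => LLDLD (positions: [(0, 0), (-1, 0), (-2, 0), (-2, -1), (-3, -1), (-3, -2)])
Fold: move[4]->U => LLDLU (positions: [(0, 0), (-1, 0), (-2, 0), (-2, -1), (-3, -1), (-3, 0)])

Answer: (0,0) (-1,0) (-2,0) (-2,-1) (-3,-1) (-3,0)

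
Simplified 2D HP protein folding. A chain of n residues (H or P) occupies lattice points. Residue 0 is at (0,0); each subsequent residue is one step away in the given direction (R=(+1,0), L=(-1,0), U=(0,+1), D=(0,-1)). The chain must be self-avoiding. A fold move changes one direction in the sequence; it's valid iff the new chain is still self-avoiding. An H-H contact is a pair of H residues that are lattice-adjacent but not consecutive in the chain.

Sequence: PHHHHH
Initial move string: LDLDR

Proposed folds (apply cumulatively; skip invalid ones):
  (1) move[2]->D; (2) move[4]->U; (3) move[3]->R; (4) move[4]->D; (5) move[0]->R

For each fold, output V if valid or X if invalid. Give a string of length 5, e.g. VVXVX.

Initial: LDLDR -> [(0, 0), (-1, 0), (-1, -1), (-2, -1), (-2, -2), (-1, -2)]
Fold 1: move[2]->D => LDDDR VALID
Fold 2: move[4]->U => LDDDU INVALID (collision), skipped
Fold 3: move[3]->R => LDDRR VALID
Fold 4: move[4]->D => LDDRD VALID
Fold 5: move[0]->R => RDDRD VALID

Answer: VXVVV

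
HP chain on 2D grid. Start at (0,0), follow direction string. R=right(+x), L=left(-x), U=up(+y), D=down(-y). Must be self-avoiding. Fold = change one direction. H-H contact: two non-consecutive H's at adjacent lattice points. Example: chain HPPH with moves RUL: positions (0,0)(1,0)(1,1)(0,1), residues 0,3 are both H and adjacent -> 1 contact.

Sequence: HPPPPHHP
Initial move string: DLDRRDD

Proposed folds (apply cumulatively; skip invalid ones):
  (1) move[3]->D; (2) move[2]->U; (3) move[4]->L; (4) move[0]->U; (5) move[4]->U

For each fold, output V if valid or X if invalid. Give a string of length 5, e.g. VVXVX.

Answer: VXVVX

Derivation:
Initial: DLDRRDD -> [(0, 0), (0, -1), (-1, -1), (-1, -2), (0, -2), (1, -2), (1, -3), (1, -4)]
Fold 1: move[3]->D => DLDDRDD VALID
Fold 2: move[2]->U => DLUDRDD INVALID (collision), skipped
Fold 3: move[4]->L => DLDDLDD VALID
Fold 4: move[0]->U => ULDDLDD VALID
Fold 5: move[4]->U => ULDDUDD INVALID (collision), skipped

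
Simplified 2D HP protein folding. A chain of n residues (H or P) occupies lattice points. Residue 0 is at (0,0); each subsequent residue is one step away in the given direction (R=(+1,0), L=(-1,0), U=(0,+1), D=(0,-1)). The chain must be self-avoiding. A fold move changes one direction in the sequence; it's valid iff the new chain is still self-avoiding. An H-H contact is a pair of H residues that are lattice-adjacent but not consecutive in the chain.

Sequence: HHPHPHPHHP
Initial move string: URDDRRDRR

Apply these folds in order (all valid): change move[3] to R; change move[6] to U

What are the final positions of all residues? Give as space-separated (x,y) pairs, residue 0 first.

Initial moves: URDDRRDRR
Fold: move[3]->R => URDRRRDRR (positions: [(0, 0), (0, 1), (1, 1), (1, 0), (2, 0), (3, 0), (4, 0), (4, -1), (5, -1), (6, -1)])
Fold: move[6]->U => URDRRRURR (positions: [(0, 0), (0, 1), (1, 1), (1, 0), (2, 0), (3, 0), (4, 0), (4, 1), (5, 1), (6, 1)])

Answer: (0,0) (0,1) (1,1) (1,0) (2,0) (3,0) (4,0) (4,1) (5,1) (6,1)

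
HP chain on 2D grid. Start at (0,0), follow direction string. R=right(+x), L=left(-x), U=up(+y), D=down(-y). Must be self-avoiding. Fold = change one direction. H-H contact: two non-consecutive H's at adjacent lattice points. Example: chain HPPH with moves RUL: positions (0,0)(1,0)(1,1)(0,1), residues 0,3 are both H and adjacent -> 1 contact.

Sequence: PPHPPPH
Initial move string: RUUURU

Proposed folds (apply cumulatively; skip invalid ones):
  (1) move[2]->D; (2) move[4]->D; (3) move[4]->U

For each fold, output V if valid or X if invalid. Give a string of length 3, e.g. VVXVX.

Initial: RUUURU -> [(0, 0), (1, 0), (1, 1), (1, 2), (1, 3), (2, 3), (2, 4)]
Fold 1: move[2]->D => RUDURU INVALID (collision), skipped
Fold 2: move[4]->D => RUUUDU INVALID (collision), skipped
Fold 3: move[4]->U => RUUUUU VALID

Answer: XXV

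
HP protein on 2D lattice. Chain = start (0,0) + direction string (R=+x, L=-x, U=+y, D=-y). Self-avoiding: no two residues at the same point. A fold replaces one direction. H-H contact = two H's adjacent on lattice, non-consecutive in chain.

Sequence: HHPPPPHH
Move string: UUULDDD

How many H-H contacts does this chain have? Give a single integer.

Positions: [(0, 0), (0, 1), (0, 2), (0, 3), (-1, 3), (-1, 2), (-1, 1), (-1, 0)]
H-H contact: residue 0 @(0,0) - residue 7 @(-1, 0)
H-H contact: residue 1 @(0,1) - residue 6 @(-1, 1)

Answer: 2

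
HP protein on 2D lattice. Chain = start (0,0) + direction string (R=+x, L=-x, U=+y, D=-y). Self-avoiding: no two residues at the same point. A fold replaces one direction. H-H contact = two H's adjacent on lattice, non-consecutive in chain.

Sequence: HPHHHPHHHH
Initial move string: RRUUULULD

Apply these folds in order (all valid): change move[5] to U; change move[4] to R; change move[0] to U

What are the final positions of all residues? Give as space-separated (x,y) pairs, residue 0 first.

Answer: (0,0) (0,1) (1,1) (1,2) (1,3) (2,3) (2,4) (2,5) (1,5) (1,4)

Derivation:
Initial moves: RRUUULULD
Fold: move[5]->U => RRUUUUULD (positions: [(0, 0), (1, 0), (2, 0), (2, 1), (2, 2), (2, 3), (2, 4), (2, 5), (1, 5), (1, 4)])
Fold: move[4]->R => RRUURUULD (positions: [(0, 0), (1, 0), (2, 0), (2, 1), (2, 2), (3, 2), (3, 3), (3, 4), (2, 4), (2, 3)])
Fold: move[0]->U => URUURUULD (positions: [(0, 0), (0, 1), (1, 1), (1, 2), (1, 3), (2, 3), (2, 4), (2, 5), (1, 5), (1, 4)])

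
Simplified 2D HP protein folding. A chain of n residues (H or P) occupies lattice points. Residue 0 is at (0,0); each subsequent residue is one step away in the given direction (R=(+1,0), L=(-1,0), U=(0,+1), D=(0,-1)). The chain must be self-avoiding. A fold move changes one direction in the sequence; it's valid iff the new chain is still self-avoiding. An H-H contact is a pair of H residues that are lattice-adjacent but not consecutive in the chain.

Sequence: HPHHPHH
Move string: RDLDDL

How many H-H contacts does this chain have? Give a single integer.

Answer: 1

Derivation:
Positions: [(0, 0), (1, 0), (1, -1), (0, -1), (0, -2), (0, -3), (-1, -3)]
H-H contact: residue 0 @(0,0) - residue 3 @(0, -1)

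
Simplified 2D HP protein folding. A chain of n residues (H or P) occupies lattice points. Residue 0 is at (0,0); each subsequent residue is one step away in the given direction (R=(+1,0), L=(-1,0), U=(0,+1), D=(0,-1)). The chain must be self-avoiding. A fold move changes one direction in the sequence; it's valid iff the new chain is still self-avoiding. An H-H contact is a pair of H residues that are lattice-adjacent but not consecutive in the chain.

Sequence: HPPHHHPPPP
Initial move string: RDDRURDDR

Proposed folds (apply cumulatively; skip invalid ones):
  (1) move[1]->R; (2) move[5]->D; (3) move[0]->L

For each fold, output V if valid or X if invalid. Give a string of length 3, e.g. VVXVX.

Answer: VXX

Derivation:
Initial: RDDRURDDR -> [(0, 0), (1, 0), (1, -1), (1, -2), (2, -2), (2, -1), (3, -1), (3, -2), (3, -3), (4, -3)]
Fold 1: move[1]->R => RRDRURDDR VALID
Fold 2: move[5]->D => RRDRUDDDR INVALID (collision), skipped
Fold 3: move[0]->L => LRDRURDDR INVALID (collision), skipped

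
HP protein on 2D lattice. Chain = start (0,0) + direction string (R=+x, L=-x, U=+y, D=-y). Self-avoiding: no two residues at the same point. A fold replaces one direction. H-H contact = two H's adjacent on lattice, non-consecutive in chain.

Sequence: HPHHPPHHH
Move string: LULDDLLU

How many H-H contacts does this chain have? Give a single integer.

Answer: 0

Derivation:
Positions: [(0, 0), (-1, 0), (-1, 1), (-2, 1), (-2, 0), (-2, -1), (-3, -1), (-4, -1), (-4, 0)]
No H-H contacts found.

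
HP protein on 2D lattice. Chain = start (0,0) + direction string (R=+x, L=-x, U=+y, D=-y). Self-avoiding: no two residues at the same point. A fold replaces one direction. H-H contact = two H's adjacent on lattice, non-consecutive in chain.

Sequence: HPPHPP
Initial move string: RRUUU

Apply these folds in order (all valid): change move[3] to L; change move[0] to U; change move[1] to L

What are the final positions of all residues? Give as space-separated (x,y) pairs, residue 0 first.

Initial moves: RRUUU
Fold: move[3]->L => RRULU (positions: [(0, 0), (1, 0), (2, 0), (2, 1), (1, 1), (1, 2)])
Fold: move[0]->U => URULU (positions: [(0, 0), (0, 1), (1, 1), (1, 2), (0, 2), (0, 3)])
Fold: move[1]->L => ULULU (positions: [(0, 0), (0, 1), (-1, 1), (-1, 2), (-2, 2), (-2, 3)])

Answer: (0,0) (0,1) (-1,1) (-1,2) (-2,2) (-2,3)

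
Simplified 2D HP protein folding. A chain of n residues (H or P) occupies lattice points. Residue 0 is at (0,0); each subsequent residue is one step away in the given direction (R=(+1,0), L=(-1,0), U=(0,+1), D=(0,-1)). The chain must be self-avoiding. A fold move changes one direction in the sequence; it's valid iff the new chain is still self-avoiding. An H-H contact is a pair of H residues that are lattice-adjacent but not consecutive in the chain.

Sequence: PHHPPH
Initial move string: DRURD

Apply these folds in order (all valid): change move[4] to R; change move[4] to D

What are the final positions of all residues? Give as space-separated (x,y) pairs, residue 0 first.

Initial moves: DRURD
Fold: move[4]->R => DRURR (positions: [(0, 0), (0, -1), (1, -1), (1, 0), (2, 0), (3, 0)])
Fold: move[4]->D => DRURD (positions: [(0, 0), (0, -1), (1, -1), (1, 0), (2, 0), (2, -1)])

Answer: (0,0) (0,-1) (1,-1) (1,0) (2,0) (2,-1)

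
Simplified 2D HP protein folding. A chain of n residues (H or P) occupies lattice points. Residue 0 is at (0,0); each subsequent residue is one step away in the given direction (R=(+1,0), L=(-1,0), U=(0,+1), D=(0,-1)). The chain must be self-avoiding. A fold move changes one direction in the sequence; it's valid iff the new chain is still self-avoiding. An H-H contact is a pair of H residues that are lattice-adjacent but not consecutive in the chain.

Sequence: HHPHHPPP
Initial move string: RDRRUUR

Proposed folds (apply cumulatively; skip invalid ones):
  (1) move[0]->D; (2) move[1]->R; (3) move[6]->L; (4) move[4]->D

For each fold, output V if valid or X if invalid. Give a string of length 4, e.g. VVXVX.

Initial: RDRRUUR -> [(0, 0), (1, 0), (1, -1), (2, -1), (3, -1), (3, 0), (3, 1), (4, 1)]
Fold 1: move[0]->D => DDRRUUR VALID
Fold 2: move[1]->R => DRRRUUR VALID
Fold 3: move[6]->L => DRRRUUL VALID
Fold 4: move[4]->D => DRRRDUL INVALID (collision), skipped

Answer: VVVX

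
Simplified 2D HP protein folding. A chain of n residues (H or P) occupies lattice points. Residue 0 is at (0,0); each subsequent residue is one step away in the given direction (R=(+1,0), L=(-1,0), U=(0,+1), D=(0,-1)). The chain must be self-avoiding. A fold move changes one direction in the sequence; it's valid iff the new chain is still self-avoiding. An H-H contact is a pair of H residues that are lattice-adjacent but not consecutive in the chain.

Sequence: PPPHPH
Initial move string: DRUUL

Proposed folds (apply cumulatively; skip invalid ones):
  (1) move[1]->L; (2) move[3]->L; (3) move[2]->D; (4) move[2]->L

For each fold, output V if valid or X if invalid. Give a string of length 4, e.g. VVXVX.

Answer: VVVV

Derivation:
Initial: DRUUL -> [(0, 0), (0, -1), (1, -1), (1, 0), (1, 1), (0, 1)]
Fold 1: move[1]->L => DLUUL VALID
Fold 2: move[3]->L => DLULL VALID
Fold 3: move[2]->D => DLDLL VALID
Fold 4: move[2]->L => DLLLL VALID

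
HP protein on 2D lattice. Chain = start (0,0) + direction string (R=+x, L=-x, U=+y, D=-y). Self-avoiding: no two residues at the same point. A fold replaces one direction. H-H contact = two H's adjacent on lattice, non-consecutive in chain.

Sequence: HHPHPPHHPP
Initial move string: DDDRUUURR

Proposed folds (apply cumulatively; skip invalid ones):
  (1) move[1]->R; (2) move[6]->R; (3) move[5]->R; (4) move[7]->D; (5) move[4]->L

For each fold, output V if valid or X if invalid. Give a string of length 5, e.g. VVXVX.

Answer: VVVVX

Derivation:
Initial: DDDRUUURR -> [(0, 0), (0, -1), (0, -2), (0, -3), (1, -3), (1, -2), (1, -1), (1, 0), (2, 0), (3, 0)]
Fold 1: move[1]->R => DRDRUUURR VALID
Fold 2: move[6]->R => DRDRUURRR VALID
Fold 3: move[5]->R => DRDRURRRR VALID
Fold 4: move[7]->D => DRDRURRDR VALID
Fold 5: move[4]->L => DRDRLRRDR INVALID (collision), skipped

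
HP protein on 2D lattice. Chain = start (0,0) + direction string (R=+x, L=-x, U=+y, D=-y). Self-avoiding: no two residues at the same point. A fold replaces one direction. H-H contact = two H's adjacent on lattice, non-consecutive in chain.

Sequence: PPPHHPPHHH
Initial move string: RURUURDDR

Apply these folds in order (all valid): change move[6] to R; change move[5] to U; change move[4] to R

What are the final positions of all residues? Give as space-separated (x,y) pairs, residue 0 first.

Initial moves: RURUURDDR
Fold: move[6]->R => RURUURRDR (positions: [(0, 0), (1, 0), (1, 1), (2, 1), (2, 2), (2, 3), (3, 3), (4, 3), (4, 2), (5, 2)])
Fold: move[5]->U => RURUUURDR (positions: [(0, 0), (1, 0), (1, 1), (2, 1), (2, 2), (2, 3), (2, 4), (3, 4), (3, 3), (4, 3)])
Fold: move[4]->R => RURURURDR (positions: [(0, 0), (1, 0), (1, 1), (2, 1), (2, 2), (3, 2), (3, 3), (4, 3), (4, 2), (5, 2)])

Answer: (0,0) (1,0) (1,1) (2,1) (2,2) (3,2) (3,3) (4,3) (4,2) (5,2)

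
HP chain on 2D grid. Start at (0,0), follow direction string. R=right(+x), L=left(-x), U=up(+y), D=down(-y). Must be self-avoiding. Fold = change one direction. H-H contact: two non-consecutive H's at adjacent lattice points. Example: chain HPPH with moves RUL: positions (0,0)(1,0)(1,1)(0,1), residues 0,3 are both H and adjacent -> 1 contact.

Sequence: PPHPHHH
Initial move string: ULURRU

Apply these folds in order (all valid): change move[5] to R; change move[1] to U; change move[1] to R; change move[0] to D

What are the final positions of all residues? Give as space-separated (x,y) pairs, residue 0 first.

Answer: (0,0) (0,-1) (1,-1) (1,0) (2,0) (3,0) (4,0)

Derivation:
Initial moves: ULURRU
Fold: move[5]->R => ULURRR (positions: [(0, 0), (0, 1), (-1, 1), (-1, 2), (0, 2), (1, 2), (2, 2)])
Fold: move[1]->U => UUURRR (positions: [(0, 0), (0, 1), (0, 2), (0, 3), (1, 3), (2, 3), (3, 3)])
Fold: move[1]->R => URURRR (positions: [(0, 0), (0, 1), (1, 1), (1, 2), (2, 2), (3, 2), (4, 2)])
Fold: move[0]->D => DRURRR (positions: [(0, 0), (0, -1), (1, -1), (1, 0), (2, 0), (3, 0), (4, 0)])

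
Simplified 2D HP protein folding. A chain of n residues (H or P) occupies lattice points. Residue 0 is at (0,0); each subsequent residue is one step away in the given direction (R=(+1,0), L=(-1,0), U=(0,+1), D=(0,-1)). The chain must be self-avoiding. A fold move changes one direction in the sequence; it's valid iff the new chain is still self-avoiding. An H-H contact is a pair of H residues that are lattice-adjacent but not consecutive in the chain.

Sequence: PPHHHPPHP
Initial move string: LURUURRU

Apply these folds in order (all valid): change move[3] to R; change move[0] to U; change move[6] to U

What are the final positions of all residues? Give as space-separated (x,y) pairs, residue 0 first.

Initial moves: LURUURRU
Fold: move[3]->R => LURRURRU (positions: [(0, 0), (-1, 0), (-1, 1), (0, 1), (1, 1), (1, 2), (2, 2), (3, 2), (3, 3)])
Fold: move[0]->U => UURRURRU (positions: [(0, 0), (0, 1), (0, 2), (1, 2), (2, 2), (2, 3), (3, 3), (4, 3), (4, 4)])
Fold: move[6]->U => UURRURUU (positions: [(0, 0), (0, 1), (0, 2), (1, 2), (2, 2), (2, 3), (3, 3), (3, 4), (3, 5)])

Answer: (0,0) (0,1) (0,2) (1,2) (2,2) (2,3) (3,3) (3,4) (3,5)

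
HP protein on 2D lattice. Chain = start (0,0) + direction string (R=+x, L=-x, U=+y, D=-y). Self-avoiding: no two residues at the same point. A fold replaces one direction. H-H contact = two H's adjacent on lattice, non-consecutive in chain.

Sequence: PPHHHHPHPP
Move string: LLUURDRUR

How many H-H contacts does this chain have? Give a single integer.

Positions: [(0, 0), (-1, 0), (-2, 0), (-2, 1), (-2, 2), (-1, 2), (-1, 1), (0, 1), (0, 2), (1, 2)]
No H-H contacts found.

Answer: 0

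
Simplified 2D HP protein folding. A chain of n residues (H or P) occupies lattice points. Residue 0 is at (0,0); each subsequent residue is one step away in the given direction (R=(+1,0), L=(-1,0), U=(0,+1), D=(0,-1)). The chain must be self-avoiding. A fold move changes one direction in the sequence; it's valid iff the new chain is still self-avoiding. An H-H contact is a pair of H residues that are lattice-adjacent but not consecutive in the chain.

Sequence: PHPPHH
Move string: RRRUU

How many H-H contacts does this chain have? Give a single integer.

Answer: 0

Derivation:
Positions: [(0, 0), (1, 0), (2, 0), (3, 0), (3, 1), (3, 2)]
No H-H contacts found.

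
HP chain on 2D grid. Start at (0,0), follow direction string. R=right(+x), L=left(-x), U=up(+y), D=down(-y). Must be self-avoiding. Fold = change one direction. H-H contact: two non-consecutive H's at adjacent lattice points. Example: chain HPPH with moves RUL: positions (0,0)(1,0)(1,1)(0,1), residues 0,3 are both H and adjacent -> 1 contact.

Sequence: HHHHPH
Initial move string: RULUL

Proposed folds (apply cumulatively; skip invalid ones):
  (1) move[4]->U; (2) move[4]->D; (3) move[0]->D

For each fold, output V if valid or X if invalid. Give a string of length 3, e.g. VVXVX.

Initial: RULUL -> [(0, 0), (1, 0), (1, 1), (0, 1), (0, 2), (-1, 2)]
Fold 1: move[4]->U => RULUU VALID
Fold 2: move[4]->D => RULUD INVALID (collision), skipped
Fold 3: move[0]->D => DULUU INVALID (collision), skipped

Answer: VXX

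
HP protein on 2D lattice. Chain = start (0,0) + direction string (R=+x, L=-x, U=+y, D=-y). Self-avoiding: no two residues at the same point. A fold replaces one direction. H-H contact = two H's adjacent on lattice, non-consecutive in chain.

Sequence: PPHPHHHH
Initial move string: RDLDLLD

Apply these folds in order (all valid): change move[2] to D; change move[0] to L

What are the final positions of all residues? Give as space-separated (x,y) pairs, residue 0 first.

Initial moves: RDLDLLD
Fold: move[2]->D => RDDDLLD (positions: [(0, 0), (1, 0), (1, -1), (1, -2), (1, -3), (0, -3), (-1, -3), (-1, -4)])
Fold: move[0]->L => LDDDLLD (positions: [(0, 0), (-1, 0), (-1, -1), (-1, -2), (-1, -3), (-2, -3), (-3, -3), (-3, -4)])

Answer: (0,0) (-1,0) (-1,-1) (-1,-2) (-1,-3) (-2,-3) (-3,-3) (-3,-4)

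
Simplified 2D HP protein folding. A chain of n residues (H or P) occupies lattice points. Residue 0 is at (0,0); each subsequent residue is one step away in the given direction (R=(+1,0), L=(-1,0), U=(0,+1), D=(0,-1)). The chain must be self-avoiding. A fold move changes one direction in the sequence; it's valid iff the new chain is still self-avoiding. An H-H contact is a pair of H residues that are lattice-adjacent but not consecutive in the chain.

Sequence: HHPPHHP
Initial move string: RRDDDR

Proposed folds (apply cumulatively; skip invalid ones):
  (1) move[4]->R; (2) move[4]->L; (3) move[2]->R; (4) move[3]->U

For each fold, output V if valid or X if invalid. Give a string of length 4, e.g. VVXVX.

Answer: VXVV

Derivation:
Initial: RRDDDR -> [(0, 0), (1, 0), (2, 0), (2, -1), (2, -2), (2, -3), (3, -3)]
Fold 1: move[4]->R => RRDDRR VALID
Fold 2: move[4]->L => RRDDLR INVALID (collision), skipped
Fold 3: move[2]->R => RRRDRR VALID
Fold 4: move[3]->U => RRRURR VALID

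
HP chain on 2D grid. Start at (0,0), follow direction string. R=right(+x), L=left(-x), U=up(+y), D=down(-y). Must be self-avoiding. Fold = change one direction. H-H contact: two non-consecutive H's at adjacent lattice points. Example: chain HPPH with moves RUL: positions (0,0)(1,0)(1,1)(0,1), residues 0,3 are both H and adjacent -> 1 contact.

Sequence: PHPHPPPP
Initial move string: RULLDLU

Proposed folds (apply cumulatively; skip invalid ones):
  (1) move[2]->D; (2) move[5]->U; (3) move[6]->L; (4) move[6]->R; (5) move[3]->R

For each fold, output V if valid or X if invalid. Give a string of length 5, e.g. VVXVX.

Answer: XXVXX

Derivation:
Initial: RULLDLU -> [(0, 0), (1, 0), (1, 1), (0, 1), (-1, 1), (-1, 0), (-2, 0), (-2, 1)]
Fold 1: move[2]->D => RUDLDLU INVALID (collision), skipped
Fold 2: move[5]->U => RULLDUU INVALID (collision), skipped
Fold 3: move[6]->L => RULLDLL VALID
Fold 4: move[6]->R => RULLDLR INVALID (collision), skipped
Fold 5: move[3]->R => RULRDLL INVALID (collision), skipped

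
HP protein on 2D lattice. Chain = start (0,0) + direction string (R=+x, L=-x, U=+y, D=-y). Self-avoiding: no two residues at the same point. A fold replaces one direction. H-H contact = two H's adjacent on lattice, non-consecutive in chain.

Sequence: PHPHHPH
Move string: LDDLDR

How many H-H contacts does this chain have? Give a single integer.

Answer: 1

Derivation:
Positions: [(0, 0), (-1, 0), (-1, -1), (-1, -2), (-2, -2), (-2, -3), (-1, -3)]
H-H contact: residue 3 @(-1,-2) - residue 6 @(-1, -3)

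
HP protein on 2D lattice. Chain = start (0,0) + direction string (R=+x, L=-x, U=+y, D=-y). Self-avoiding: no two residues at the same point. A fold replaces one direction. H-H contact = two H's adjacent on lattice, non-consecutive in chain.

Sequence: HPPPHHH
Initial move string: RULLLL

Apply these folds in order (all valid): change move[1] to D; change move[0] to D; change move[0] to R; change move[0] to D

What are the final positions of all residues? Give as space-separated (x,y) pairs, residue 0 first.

Initial moves: RULLLL
Fold: move[1]->D => RDLLLL (positions: [(0, 0), (1, 0), (1, -1), (0, -1), (-1, -1), (-2, -1), (-3, -1)])
Fold: move[0]->D => DDLLLL (positions: [(0, 0), (0, -1), (0, -2), (-1, -2), (-2, -2), (-3, -2), (-4, -2)])
Fold: move[0]->R => RDLLLL (positions: [(0, 0), (1, 0), (1, -1), (0, -1), (-1, -1), (-2, -1), (-3, -1)])
Fold: move[0]->D => DDLLLL (positions: [(0, 0), (0, -1), (0, -2), (-1, -2), (-2, -2), (-3, -2), (-4, -2)])

Answer: (0,0) (0,-1) (0,-2) (-1,-2) (-2,-2) (-3,-2) (-4,-2)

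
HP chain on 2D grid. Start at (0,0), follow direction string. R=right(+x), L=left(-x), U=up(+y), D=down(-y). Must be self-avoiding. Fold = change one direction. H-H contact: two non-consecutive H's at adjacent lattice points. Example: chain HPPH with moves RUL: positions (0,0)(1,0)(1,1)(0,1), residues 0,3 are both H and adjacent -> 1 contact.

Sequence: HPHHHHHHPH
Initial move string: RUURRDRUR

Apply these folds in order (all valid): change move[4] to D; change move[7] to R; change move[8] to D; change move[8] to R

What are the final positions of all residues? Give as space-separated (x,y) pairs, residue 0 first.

Answer: (0,0) (1,0) (1,1) (1,2) (2,2) (2,1) (2,0) (3,0) (4,0) (5,0)

Derivation:
Initial moves: RUURRDRUR
Fold: move[4]->D => RUURDDRUR (positions: [(0, 0), (1, 0), (1, 1), (1, 2), (2, 2), (2, 1), (2, 0), (3, 0), (3, 1), (4, 1)])
Fold: move[7]->R => RUURDDRRR (positions: [(0, 0), (1, 0), (1, 1), (1, 2), (2, 2), (2, 1), (2, 0), (3, 0), (4, 0), (5, 0)])
Fold: move[8]->D => RUURDDRRD (positions: [(0, 0), (1, 0), (1, 1), (1, 2), (2, 2), (2, 1), (2, 0), (3, 0), (4, 0), (4, -1)])
Fold: move[8]->R => RUURDDRRR (positions: [(0, 0), (1, 0), (1, 1), (1, 2), (2, 2), (2, 1), (2, 0), (3, 0), (4, 0), (5, 0)])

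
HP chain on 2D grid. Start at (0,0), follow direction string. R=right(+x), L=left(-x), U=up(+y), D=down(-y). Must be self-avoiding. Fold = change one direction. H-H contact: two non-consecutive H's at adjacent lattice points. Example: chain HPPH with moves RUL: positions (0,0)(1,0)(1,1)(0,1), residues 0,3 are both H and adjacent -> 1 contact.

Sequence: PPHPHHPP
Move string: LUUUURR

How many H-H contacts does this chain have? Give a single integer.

Answer: 0

Derivation:
Positions: [(0, 0), (-1, 0), (-1, 1), (-1, 2), (-1, 3), (-1, 4), (0, 4), (1, 4)]
No H-H contacts found.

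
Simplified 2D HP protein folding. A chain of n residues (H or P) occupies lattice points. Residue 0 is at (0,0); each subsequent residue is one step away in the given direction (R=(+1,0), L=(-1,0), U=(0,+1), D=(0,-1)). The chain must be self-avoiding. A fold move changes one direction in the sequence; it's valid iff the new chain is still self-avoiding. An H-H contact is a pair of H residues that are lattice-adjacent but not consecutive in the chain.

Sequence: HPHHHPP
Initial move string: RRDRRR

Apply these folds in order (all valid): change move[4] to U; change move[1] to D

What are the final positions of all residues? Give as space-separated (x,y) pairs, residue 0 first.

Initial moves: RRDRRR
Fold: move[4]->U => RRDRUR (positions: [(0, 0), (1, 0), (2, 0), (2, -1), (3, -1), (3, 0), (4, 0)])
Fold: move[1]->D => RDDRUR (positions: [(0, 0), (1, 0), (1, -1), (1, -2), (2, -2), (2, -1), (3, -1)])

Answer: (0,0) (1,0) (1,-1) (1,-2) (2,-2) (2,-1) (3,-1)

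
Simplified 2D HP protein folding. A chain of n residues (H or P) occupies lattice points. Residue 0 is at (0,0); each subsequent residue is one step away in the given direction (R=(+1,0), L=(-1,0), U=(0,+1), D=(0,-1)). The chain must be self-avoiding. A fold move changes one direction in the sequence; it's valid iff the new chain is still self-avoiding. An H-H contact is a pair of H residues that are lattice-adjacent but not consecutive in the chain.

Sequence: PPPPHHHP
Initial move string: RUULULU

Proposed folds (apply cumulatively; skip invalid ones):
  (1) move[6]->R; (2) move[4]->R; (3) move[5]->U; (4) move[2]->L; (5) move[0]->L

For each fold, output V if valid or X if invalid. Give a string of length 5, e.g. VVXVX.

Initial: RUULULU -> [(0, 0), (1, 0), (1, 1), (1, 2), (0, 2), (0, 3), (-1, 3), (-1, 4)]
Fold 1: move[6]->R => RUULULR INVALID (collision), skipped
Fold 2: move[4]->R => RUULRLU INVALID (collision), skipped
Fold 3: move[5]->U => RUULUUU VALID
Fold 4: move[2]->L => RULLUUU VALID
Fold 5: move[0]->L => LULLUUU VALID

Answer: XXVVV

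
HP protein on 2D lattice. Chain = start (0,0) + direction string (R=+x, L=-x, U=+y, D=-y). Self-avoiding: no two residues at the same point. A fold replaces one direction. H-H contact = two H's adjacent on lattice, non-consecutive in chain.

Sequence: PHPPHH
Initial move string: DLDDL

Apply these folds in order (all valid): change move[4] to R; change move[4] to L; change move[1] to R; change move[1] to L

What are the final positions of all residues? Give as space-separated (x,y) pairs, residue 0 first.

Initial moves: DLDDL
Fold: move[4]->R => DLDDR (positions: [(0, 0), (0, -1), (-1, -1), (-1, -2), (-1, -3), (0, -3)])
Fold: move[4]->L => DLDDL (positions: [(0, 0), (0, -1), (-1, -1), (-1, -2), (-1, -3), (-2, -3)])
Fold: move[1]->R => DRDDL (positions: [(0, 0), (0, -1), (1, -1), (1, -2), (1, -3), (0, -3)])
Fold: move[1]->L => DLDDL (positions: [(0, 0), (0, -1), (-1, -1), (-1, -2), (-1, -3), (-2, -3)])

Answer: (0,0) (0,-1) (-1,-1) (-1,-2) (-1,-3) (-2,-3)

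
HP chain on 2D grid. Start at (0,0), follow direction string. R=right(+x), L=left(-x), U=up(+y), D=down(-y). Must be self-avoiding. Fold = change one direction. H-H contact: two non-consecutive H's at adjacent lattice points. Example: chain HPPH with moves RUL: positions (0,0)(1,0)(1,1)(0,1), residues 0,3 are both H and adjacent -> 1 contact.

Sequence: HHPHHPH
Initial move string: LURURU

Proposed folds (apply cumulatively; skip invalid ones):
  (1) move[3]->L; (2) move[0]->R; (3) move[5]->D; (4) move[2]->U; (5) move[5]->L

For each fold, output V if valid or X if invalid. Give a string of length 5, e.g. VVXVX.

Answer: XVVVX

Derivation:
Initial: LURURU -> [(0, 0), (-1, 0), (-1, 1), (0, 1), (0, 2), (1, 2), (1, 3)]
Fold 1: move[3]->L => LURLRU INVALID (collision), skipped
Fold 2: move[0]->R => RURURU VALID
Fold 3: move[5]->D => RURURD VALID
Fold 4: move[2]->U => RUUURD VALID
Fold 5: move[5]->L => RUUURL INVALID (collision), skipped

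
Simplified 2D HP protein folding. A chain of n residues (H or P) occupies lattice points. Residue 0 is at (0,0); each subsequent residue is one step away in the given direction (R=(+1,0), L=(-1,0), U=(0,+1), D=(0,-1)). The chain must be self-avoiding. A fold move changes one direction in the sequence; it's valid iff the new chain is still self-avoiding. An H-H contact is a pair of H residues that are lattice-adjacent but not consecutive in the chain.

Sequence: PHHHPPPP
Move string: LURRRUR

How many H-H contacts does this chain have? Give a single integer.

Positions: [(0, 0), (-1, 0), (-1, 1), (0, 1), (1, 1), (2, 1), (2, 2), (3, 2)]
No H-H contacts found.

Answer: 0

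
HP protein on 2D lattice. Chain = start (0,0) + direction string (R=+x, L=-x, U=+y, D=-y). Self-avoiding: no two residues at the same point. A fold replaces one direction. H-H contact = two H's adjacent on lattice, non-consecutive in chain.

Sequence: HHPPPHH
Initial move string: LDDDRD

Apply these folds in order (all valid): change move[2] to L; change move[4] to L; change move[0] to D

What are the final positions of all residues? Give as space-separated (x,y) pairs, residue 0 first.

Initial moves: LDDDRD
Fold: move[2]->L => LDLDRD (positions: [(0, 0), (-1, 0), (-1, -1), (-2, -1), (-2, -2), (-1, -2), (-1, -3)])
Fold: move[4]->L => LDLDLD (positions: [(0, 0), (-1, 0), (-1, -1), (-2, -1), (-2, -2), (-3, -2), (-3, -3)])
Fold: move[0]->D => DDLDLD (positions: [(0, 0), (0, -1), (0, -2), (-1, -2), (-1, -3), (-2, -3), (-2, -4)])

Answer: (0,0) (0,-1) (0,-2) (-1,-2) (-1,-3) (-2,-3) (-2,-4)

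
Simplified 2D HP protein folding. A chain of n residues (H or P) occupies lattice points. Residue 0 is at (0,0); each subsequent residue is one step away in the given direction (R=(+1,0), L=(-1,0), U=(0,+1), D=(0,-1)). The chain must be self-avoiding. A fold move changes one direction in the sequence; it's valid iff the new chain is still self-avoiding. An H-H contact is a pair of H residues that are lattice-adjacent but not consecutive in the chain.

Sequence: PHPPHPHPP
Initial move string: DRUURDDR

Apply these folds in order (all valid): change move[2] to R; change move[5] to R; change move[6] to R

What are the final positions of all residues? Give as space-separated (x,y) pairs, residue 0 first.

Initial moves: DRUURDDR
Fold: move[2]->R => DRRURDDR (positions: [(0, 0), (0, -1), (1, -1), (2, -1), (2, 0), (3, 0), (3, -1), (3, -2), (4, -2)])
Fold: move[5]->R => DRRURRDR (positions: [(0, 0), (0, -1), (1, -1), (2, -1), (2, 0), (3, 0), (4, 0), (4, -1), (5, -1)])
Fold: move[6]->R => DRRURRRR (positions: [(0, 0), (0, -1), (1, -1), (2, -1), (2, 0), (3, 0), (4, 0), (5, 0), (6, 0)])

Answer: (0,0) (0,-1) (1,-1) (2,-1) (2,0) (3,0) (4,0) (5,0) (6,0)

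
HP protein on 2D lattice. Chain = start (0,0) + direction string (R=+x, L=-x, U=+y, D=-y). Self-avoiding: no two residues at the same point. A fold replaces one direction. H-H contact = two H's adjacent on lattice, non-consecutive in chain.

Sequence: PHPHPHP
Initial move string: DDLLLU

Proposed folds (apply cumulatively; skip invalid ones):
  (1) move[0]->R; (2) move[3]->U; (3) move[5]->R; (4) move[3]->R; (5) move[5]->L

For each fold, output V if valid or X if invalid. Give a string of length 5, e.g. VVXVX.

Initial: DDLLLU -> [(0, 0), (0, -1), (0, -2), (-1, -2), (-2, -2), (-3, -2), (-3, -1)]
Fold 1: move[0]->R => RDLLLU VALID
Fold 2: move[3]->U => RDLULU INVALID (collision), skipped
Fold 3: move[5]->R => RDLLLR INVALID (collision), skipped
Fold 4: move[3]->R => RDLRLU INVALID (collision), skipped
Fold 5: move[5]->L => RDLLLL VALID

Answer: VXXXV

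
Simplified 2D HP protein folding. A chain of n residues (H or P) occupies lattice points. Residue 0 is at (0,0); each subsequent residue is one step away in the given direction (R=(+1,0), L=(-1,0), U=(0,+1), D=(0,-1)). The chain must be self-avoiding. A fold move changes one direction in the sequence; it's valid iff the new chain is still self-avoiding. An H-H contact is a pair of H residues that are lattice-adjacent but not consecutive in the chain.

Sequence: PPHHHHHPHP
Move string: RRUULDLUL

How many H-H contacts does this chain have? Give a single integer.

Positions: [(0, 0), (1, 0), (2, 0), (2, 1), (2, 2), (1, 2), (1, 1), (0, 1), (0, 2), (-1, 2)]
H-H contact: residue 3 @(2,1) - residue 6 @(1, 1)
H-H contact: residue 5 @(1,2) - residue 8 @(0, 2)

Answer: 2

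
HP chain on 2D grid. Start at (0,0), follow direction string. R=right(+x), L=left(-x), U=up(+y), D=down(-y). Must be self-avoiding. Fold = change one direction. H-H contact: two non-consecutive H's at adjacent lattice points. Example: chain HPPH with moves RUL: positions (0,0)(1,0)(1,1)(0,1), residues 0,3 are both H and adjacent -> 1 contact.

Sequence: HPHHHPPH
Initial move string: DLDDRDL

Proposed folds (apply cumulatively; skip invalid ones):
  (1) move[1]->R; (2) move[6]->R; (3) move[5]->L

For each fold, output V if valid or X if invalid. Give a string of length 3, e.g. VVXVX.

Answer: VVX

Derivation:
Initial: DLDDRDL -> [(0, 0), (0, -1), (-1, -1), (-1, -2), (-1, -3), (0, -3), (0, -4), (-1, -4)]
Fold 1: move[1]->R => DRDDRDL VALID
Fold 2: move[6]->R => DRDDRDR VALID
Fold 3: move[5]->L => DRDDRLR INVALID (collision), skipped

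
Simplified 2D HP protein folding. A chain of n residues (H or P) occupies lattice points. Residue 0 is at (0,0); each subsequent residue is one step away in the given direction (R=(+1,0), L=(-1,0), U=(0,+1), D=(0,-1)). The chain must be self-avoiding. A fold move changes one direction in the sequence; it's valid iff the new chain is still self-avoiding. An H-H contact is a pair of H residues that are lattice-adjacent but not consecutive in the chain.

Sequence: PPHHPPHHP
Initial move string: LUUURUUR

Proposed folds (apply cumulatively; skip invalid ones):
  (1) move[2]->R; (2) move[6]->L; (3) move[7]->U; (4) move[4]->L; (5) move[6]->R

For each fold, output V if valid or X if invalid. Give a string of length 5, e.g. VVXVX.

Answer: VXVVV

Derivation:
Initial: LUUURUUR -> [(0, 0), (-1, 0), (-1, 1), (-1, 2), (-1, 3), (0, 3), (0, 4), (0, 5), (1, 5)]
Fold 1: move[2]->R => LURURUUR VALID
Fold 2: move[6]->L => LURURULR INVALID (collision), skipped
Fold 3: move[7]->U => LURURUUU VALID
Fold 4: move[4]->L => LURULUUU VALID
Fold 5: move[6]->R => LURULURU VALID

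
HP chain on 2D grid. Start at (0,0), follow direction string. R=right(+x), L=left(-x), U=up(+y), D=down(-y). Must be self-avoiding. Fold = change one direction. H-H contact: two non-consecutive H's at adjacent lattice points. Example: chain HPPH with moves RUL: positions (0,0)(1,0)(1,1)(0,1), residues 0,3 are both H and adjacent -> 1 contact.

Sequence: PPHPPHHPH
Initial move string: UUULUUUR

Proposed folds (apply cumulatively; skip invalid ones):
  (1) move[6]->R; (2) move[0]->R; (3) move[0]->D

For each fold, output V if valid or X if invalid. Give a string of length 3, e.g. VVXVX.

Initial: UUULUUUR -> [(0, 0), (0, 1), (0, 2), (0, 3), (-1, 3), (-1, 4), (-1, 5), (-1, 6), (0, 6)]
Fold 1: move[6]->R => UUULUURR VALID
Fold 2: move[0]->R => RUULUURR VALID
Fold 3: move[0]->D => DUULUURR INVALID (collision), skipped

Answer: VVX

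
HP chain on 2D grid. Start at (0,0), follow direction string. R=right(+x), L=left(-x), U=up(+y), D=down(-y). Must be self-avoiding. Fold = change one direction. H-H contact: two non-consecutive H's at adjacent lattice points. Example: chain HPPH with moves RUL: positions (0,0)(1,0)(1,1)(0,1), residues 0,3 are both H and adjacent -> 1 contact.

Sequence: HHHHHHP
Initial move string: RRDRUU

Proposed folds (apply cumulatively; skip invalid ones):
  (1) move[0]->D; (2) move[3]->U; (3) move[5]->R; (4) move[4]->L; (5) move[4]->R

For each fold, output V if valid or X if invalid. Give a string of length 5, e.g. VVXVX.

Answer: VXVXV

Derivation:
Initial: RRDRUU -> [(0, 0), (1, 0), (2, 0), (2, -1), (3, -1), (3, 0), (3, 1)]
Fold 1: move[0]->D => DRDRUU VALID
Fold 2: move[3]->U => DRDUUU INVALID (collision), skipped
Fold 3: move[5]->R => DRDRUR VALID
Fold 4: move[4]->L => DRDRLR INVALID (collision), skipped
Fold 5: move[4]->R => DRDRRR VALID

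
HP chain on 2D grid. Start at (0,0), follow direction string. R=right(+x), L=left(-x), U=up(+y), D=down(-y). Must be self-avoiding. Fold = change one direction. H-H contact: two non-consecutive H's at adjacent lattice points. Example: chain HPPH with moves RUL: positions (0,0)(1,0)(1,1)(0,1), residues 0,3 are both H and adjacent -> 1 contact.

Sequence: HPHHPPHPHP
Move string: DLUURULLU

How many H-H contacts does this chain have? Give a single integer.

Answer: 1

Derivation:
Positions: [(0, 0), (0, -1), (-1, -1), (-1, 0), (-1, 1), (0, 1), (0, 2), (-1, 2), (-2, 2), (-2, 3)]
H-H contact: residue 0 @(0,0) - residue 3 @(-1, 0)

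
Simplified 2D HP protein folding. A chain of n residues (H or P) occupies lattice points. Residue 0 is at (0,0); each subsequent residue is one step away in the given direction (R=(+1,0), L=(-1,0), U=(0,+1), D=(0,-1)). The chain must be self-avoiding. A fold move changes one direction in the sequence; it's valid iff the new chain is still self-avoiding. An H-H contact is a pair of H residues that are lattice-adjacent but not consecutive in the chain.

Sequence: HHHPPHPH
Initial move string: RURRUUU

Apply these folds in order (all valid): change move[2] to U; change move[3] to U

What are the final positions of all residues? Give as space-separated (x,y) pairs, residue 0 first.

Answer: (0,0) (1,0) (1,1) (1,2) (1,3) (1,4) (1,5) (1,6)

Derivation:
Initial moves: RURRUUU
Fold: move[2]->U => RUURUUU (positions: [(0, 0), (1, 0), (1, 1), (1, 2), (2, 2), (2, 3), (2, 4), (2, 5)])
Fold: move[3]->U => RUUUUUU (positions: [(0, 0), (1, 0), (1, 1), (1, 2), (1, 3), (1, 4), (1, 5), (1, 6)])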